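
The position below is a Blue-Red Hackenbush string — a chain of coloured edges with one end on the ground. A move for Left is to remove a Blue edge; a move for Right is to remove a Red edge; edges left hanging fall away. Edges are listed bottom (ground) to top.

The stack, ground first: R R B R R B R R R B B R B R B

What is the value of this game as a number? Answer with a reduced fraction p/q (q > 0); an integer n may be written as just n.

-15253/8192

G_1 [R]  L=[∅]  R=[0]  gives -1
G_2 [RR]  L=[∅]  R=[-1, 0]  gives -2
G_3 [RRB]  L=[-2]  R=[-1, 0]  gives -3/2
G_4 [RRBR]  L=[-2]  R=[-3/2, -1, 0]  gives -7/4
G_5 [RRBRR]  L=[-2]  R=[-7/4, -3/2, -1, 0]  gives -15/8
G_6 [RRBRRB]  L=[-2, -15/8]  R=[-7/4, -3/2, -1, 0]  gives -29/16
G_7 [RRBRRBR]  L=[-2, -15/8]  R=[-29/16, -7/4, -3/2, -1, 0]  gives -59/32
G_8 [RRBRRBRR]  L=[-2, -15/8]  R=[-59/32, -29/16, -7/4, -3/2, -1, 0]  gives -119/64
G_9 [RRBRRBRRR]  L=[-2, -15/8]  R=[-119/64, -59/32, -29/16, -7/4, -3/2, -1, 0]  gives -239/128
G_10 [RRBRRBRRRB]  L=[-2, -15/8, -239/128]  R=[-119/64, -59/32, -29/16, -7/4, -3/2, -1, 0]  gives -477/256
G_11 [RRBRRBRRRBB]  L=[-2, -15/8, -239/128, -477/256]  R=[-119/64, -59/32, -29/16, -7/4, -3/2, -1, 0]  gives -953/512
G_12 [RRBRRBRRRBBR]  L=[-2, -15/8, -239/128, -477/256]  R=[-953/512, -119/64, -59/32, -29/16, -7/4, -3/2, -1, 0]  gives -1907/1024
G_13 [RRBRRBRRRBBRB]  L=[-2, -15/8, -239/128, -477/256, -1907/1024]  R=[-953/512, -119/64, -59/32, -29/16, -7/4, -3/2, -1, 0]  gives -3813/2048
G_14 [RRBRRBRRRBBRBR]  L=[-2, -15/8, -239/128, -477/256, -1907/1024]  R=[-3813/2048, -953/512, -119/64, -59/32, -29/16, -7/4, -3/2, -1, 0]  gives -7627/4096
G_15 [RRBRRBRRRBBRBRB]  L=[-2, -15/8, -239/128, -477/256, -1907/1024, -7627/4096]  R=[-3813/2048, -953/512, -119/64, -59/32, -29/16, -7/4, -3/2, -1, 0]  gives -15253/8192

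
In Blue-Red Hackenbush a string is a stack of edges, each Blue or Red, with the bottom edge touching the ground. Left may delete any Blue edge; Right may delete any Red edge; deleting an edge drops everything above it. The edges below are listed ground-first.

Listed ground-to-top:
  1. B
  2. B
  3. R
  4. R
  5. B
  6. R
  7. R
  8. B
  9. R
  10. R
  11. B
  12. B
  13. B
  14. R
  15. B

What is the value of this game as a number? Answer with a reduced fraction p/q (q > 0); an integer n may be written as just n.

Recurse on prefixes of the 15-edge string B B R R B R R B R R B B B R B:
1 of 15 · B · max L 0 · min R +∞ = 1
2 of 15 · BB · max L 1 · min R +∞ = 2
3 of 15 · BBR · max L 1 · min R 2 = 3/2
4 of 15 · BBRR · max L 1 · min R 3/2 = 5/4
5 of 15 · BBRRB · max L 5/4 · min R 3/2 = 11/8
6 of 15 · BBRRBR · max L 5/4 · min R 11/8 = 21/16
7 of 15 · BBRRBRR · max L 5/4 · min R 21/16 = 41/32
8 of 15 · BBRRBRRB · max L 41/32 · min R 21/16 = 83/64
9 of 15 · BBRRBRRBR · max L 41/32 · min R 83/64 = 165/128
10 of 15 · BBRRBRRBRR · max L 41/32 · min R 165/128 = 329/256
11 of 15 · BBRRBRRBRRB · max L 329/256 · min R 165/128 = 659/512
12 of 15 · BBRRBRRBRRBB · max L 659/512 · min R 165/128 = 1319/1024
13 of 15 · BBRRBRRBRRBBB · max L 1319/1024 · min R 165/128 = 2639/2048
14 of 15 · BBRRBRRBRRBBBR · max L 1319/1024 · min R 2639/2048 = 5277/4096
15 of 15 · BBRRBRRBRRBBBRB · max L 5277/4096 · min R 2639/2048 = 10555/8192

10555/8192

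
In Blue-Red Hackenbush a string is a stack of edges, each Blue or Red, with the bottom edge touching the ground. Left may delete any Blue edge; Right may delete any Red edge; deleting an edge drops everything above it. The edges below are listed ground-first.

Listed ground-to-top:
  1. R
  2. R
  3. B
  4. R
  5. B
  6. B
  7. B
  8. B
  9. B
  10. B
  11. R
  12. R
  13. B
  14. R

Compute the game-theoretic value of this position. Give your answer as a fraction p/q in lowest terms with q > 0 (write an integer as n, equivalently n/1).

Build val(s[:k]) for k = 1..14, string s = R R B R B B B B B B R R B R.
val(R) = { · | 0 } → -1
val(RR) = { · | -1,0 } → -2
val(RRB) = { -2 | -1,0 } → -3/2
val(RRBR) = { -2 | -3/2,-1,0 } → -7/4
val(RRBRB) = { -2,-7/4 | -3/2,-1,0 } → -13/8
val(RRBRBB) = { -2,-7/4,-13/8 | -3/2,-1,0 } → -25/16
val(RRBRBBB) = { -2,-7/4,-13/8,-25/16 | -3/2,-1,0 } → -49/32
val(RRBRBBBB) = { -2,-7/4,-13/8,-25/16,-49/32 | -3/2,-1,0 } → -97/64
val(RRBRBBBBB) = { -2,-7/4,-13/8,-25/16,-49/32,-97/64 | -3/2,-1,0 } → -193/128
val(RRBRBBBBBB) = { -2,-7/4,-13/8,-25/16,-49/32,-97/64,-193/128 | -3/2,-1,0 } → -385/256
val(RRBRBBBBBBR) = { -2,-7/4,-13/8,-25/16,-49/32,-97/64,-193/128 | -385/256,-3/2,-1,0 } → -771/512
val(RRBRBBBBBBRR) = { -2,-7/4,-13/8,-25/16,-49/32,-97/64,-193/128 | -771/512,-385/256,-3/2,-1,0 } → -1543/1024
val(RRBRBBBBBBRRB) = { -2,-7/4,-13/8,-25/16,-49/32,-97/64,-193/128,-1543/1024 | -771/512,-385/256,-3/2,-1,0 } → -3085/2048
val(RRBRBBBBBBRRBR) = { -2,-7/4,-13/8,-25/16,-49/32,-97/64,-193/128,-1543/1024 | -3085/2048,-771/512,-385/256,-3/2,-1,0 } → -6171/4096

-6171/4096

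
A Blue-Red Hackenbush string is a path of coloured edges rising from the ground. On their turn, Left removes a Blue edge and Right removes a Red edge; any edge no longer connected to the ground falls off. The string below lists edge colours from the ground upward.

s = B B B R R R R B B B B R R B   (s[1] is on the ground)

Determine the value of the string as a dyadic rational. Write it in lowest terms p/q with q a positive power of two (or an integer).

Prefix values for B B B R R R R B B B B R R B via {L|R} + simplicity:
edge 1 of 14 (B): { 0 | (no moves) } = 1
edge 2 of 14 (B): { 0; 1 | (no moves) } = 2
edge 3 of 14 (B): { 0; 1; 2 | (no moves) } = 3
edge 4 of 14 (R): { 0; 1; 2 | 3 } = 5/2
edge 5 of 14 (R): { 0; 1; 2 | 5/2; 3 } = 9/4
edge 6 of 14 (R): { 0; 1; 2 | 9/4; 5/2; 3 } = 17/8
edge 7 of 14 (R): { 0; 1; 2 | 17/8; 9/4; 5/2; 3 } = 33/16
edge 8 of 14 (B): { 0; 1; 2; 33/16 | 17/8; 9/4; 5/2; 3 } = 67/32
edge 9 of 14 (B): { 0; 1; 2; 33/16; 67/32 | 17/8; 9/4; 5/2; 3 } = 135/64
edge 10 of 14 (B): { 0; 1; 2; 33/16; 67/32; 135/64 | 17/8; 9/4; 5/2; 3 } = 271/128
edge 11 of 14 (B): { 0; 1; 2; 33/16; 67/32; 135/64; 271/128 | 17/8; 9/4; 5/2; 3 } = 543/256
edge 12 of 14 (R): { 0; 1; 2; 33/16; 67/32; 135/64; 271/128 | 543/256; 17/8; 9/4; 5/2; 3 } = 1085/512
edge 13 of 14 (R): { 0; 1; 2; 33/16; 67/32; 135/64; 271/128 | 1085/512; 543/256; 17/8; 9/4; 5/2; 3 } = 2169/1024
edge 14 of 14 (B): { 0; 1; 2; 33/16; 67/32; 135/64; 271/128; 2169/1024 | 1085/512; 543/256; 17/8; 9/4; 5/2; 3 } = 4339/2048

4339/2048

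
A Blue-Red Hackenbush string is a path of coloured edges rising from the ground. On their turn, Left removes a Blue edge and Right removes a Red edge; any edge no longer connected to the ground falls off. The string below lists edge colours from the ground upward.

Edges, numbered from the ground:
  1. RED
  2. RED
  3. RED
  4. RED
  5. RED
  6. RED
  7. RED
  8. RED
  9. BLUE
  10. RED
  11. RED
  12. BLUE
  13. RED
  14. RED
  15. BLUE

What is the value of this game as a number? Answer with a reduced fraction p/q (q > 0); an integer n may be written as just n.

Build value(s[:k]) for k = 1..15, string s = RED RED RED RED RED RED RED RED BLUE RED RED BLUE RED RED BLUE.
value(R) = {  | 0 } -> -1
value(RR) = {  | -1,0 } -> -2
value(RRR) = {  | -2,-1,0 } -> -3
value(RRRR) = {  | -3,-2,-1,0 } -> -4
value(RRRRR) = {  | -4,-3,-2,-1,0 } -> -5
value(RRRRRR) = {  | -5,-4,-3,-2,-1,0 } -> -6
value(RRRRRRR) = {  | -6,-5,-4,-3,-2,-1,0 } -> -7
value(RRRRRRRR) = {  | -7,-6,-5,-4,-3,-2,-1,0 } -> -8
value(RRRRRRRRB) = { -8 | -7,-6,-5,-4,-3,-2,-1,0 } -> -15/2
value(RRRRRRRRBR) = { -8 | -15/2,-7,-6,-5,-4,-3,-2,-1,0 } -> -31/4
value(RRRRRRRRBRR) = { -8 | -31/4,-15/2,-7,-6,-5,-4,-3,-2,-1,0 } -> -63/8
value(RRRRRRRRBRRB) = { -8,-63/8 | -31/4,-15/2,-7,-6,-5,-4,-3,-2,-1,0 } -> -125/16
value(RRRRRRRRBRRBR) = { -8,-63/8 | -125/16,-31/4,-15/2,-7,-6,-5,-4,-3,-2,-1,0 } -> -251/32
value(RRRRRRRRBRRBRR) = { -8,-63/8 | -251/32,-125/16,-31/4,-15/2,-7,-6,-5,-4,-3,-2,-1,0 } -> -503/64
value(RRRRRRRRBRRBRRB) = { -8,-63/8,-503/64 | -251/32,-125/16,-31/4,-15/2,-7,-6,-5,-4,-3,-2,-1,0 } -> -1005/128

-1005/128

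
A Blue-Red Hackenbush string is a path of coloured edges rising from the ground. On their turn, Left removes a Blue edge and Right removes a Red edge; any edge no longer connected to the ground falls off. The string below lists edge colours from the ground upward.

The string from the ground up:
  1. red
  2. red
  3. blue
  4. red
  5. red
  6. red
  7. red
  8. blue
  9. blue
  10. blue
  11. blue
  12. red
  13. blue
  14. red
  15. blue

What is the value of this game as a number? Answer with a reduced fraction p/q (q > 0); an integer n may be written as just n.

Build value(s[:k]) for k = 1..15, string s = red red blue red red red red blue blue blue blue red blue red blue.
edge 1 of 15 (red): { (no moves) | 0 } => -1
edge 2 of 15 (red): { (no moves) | -1, 0 } => -2
edge 3 of 15 (blue): { -2 | -1, 0 } => -3/2
edge 4 of 15 (red): { -2 | -3/2, -1, 0 } => -7/4
edge 5 of 15 (red): { -2 | -7/4, -3/2, -1, 0 } => -15/8
edge 6 of 15 (red): { -2 | -15/8, -7/4, -3/2, -1, 0 } => -31/16
edge 7 of 15 (red): { -2 | -31/16, -15/8, -7/4, -3/2, -1, 0 } => -63/32
edge 8 of 15 (blue): { -2, -63/32 | -31/16, -15/8, -7/4, -3/2, -1, 0 } => -125/64
edge 9 of 15 (blue): { -2, -63/32, -125/64 | -31/16, -15/8, -7/4, -3/2, -1, 0 } => -249/128
edge 10 of 15 (blue): { -2, -63/32, -125/64, -249/128 | -31/16, -15/8, -7/4, -3/2, -1, 0 } => -497/256
edge 11 of 15 (blue): { -2, -63/32, -125/64, -249/128, -497/256 | -31/16, -15/8, -7/4, -3/2, -1, 0 } => -993/512
edge 12 of 15 (red): { -2, -63/32, -125/64, -249/128, -497/256 | -993/512, -31/16, -15/8, -7/4, -3/2, -1, 0 } => -1987/1024
edge 13 of 15 (blue): { -2, -63/32, -125/64, -249/128, -497/256, -1987/1024 | -993/512, -31/16, -15/8, -7/4, -3/2, -1, 0 } => -3973/2048
edge 14 of 15 (red): { -2, -63/32, -125/64, -249/128, -497/256, -1987/1024 | -3973/2048, -993/512, -31/16, -15/8, -7/4, -3/2, -1, 0 } => -7947/4096
edge 15 of 15 (blue): { -2, -63/32, -125/64, -249/128, -497/256, -1987/1024, -7947/4096 | -3973/2048, -993/512, -31/16, -15/8, -7/4, -3/2, -1, 0 } => -15893/8192

-15893/8192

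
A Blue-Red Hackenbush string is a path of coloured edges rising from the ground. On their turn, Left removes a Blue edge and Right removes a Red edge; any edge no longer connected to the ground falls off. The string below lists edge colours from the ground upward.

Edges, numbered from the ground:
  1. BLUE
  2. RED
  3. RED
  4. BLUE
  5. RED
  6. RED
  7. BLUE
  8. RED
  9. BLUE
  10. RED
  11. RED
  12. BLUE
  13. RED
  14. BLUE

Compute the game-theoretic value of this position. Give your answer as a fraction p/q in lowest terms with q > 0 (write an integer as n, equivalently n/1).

2379/8192

Recurse on prefixes of the 14-edge string BLUE RED RED BLUE RED RED BLUE RED BLUE RED RED BLUE RED BLUE:
step 1: add BLUE to get B; options L={ 0 } R={ · } -> 1
step 2: add RED to get BR; options L={ 0 } R={ 1 } -> 1/2
step 3: add RED to get BRR; options L={ 0 } R={ 1/2 1 } -> 1/4
step 4: add BLUE to get BRRB; options L={ 0 1/4 } R={ 1/2 1 } -> 3/8
step 5: add RED to get BRRBR; options L={ 0 1/4 } R={ 3/8 1/2 1 } -> 5/16
step 6: add RED to get BRRBRR; options L={ 0 1/4 } R={ 5/16 3/8 1/2 1 } -> 9/32
step 7: add BLUE to get BRRBRRB; options L={ 0 1/4 9/32 } R={ 5/16 3/8 1/2 1 } -> 19/64
step 8: add RED to get BRRBRRBR; options L={ 0 1/4 9/32 } R={ 19/64 5/16 3/8 1/2 1 } -> 37/128
step 9: add BLUE to get BRRBRRBRB; options L={ 0 1/4 9/32 37/128 } R={ 19/64 5/16 3/8 1/2 1 } -> 75/256
step 10: add RED to get BRRBRRBRBR; options L={ 0 1/4 9/32 37/128 } R={ 75/256 19/64 5/16 3/8 1/2 1 } -> 149/512
step 11: add RED to get BRRBRRBRBRR; options L={ 0 1/4 9/32 37/128 } R={ 149/512 75/256 19/64 5/16 3/8 1/2 1 } -> 297/1024
step 12: add BLUE to get BRRBRRBRBRRB; options L={ 0 1/4 9/32 37/128 297/1024 } R={ 149/512 75/256 19/64 5/16 3/8 1/2 1 } -> 595/2048
step 13: add RED to get BRRBRRBRBRRBR; options L={ 0 1/4 9/32 37/128 297/1024 } R={ 595/2048 149/512 75/256 19/64 5/16 3/8 1/2 1 } -> 1189/4096
step 14: add BLUE to get BRRBRRBRBRRBRB; options L={ 0 1/4 9/32 37/128 297/1024 1189/4096 } R={ 595/2048 149/512 75/256 19/64 5/16 3/8 1/2 1 } -> 2379/8192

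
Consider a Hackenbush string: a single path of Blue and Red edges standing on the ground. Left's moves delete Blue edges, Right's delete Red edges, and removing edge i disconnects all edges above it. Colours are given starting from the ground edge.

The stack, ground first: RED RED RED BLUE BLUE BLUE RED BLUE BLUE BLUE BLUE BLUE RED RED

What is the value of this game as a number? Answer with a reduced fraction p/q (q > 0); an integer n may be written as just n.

Build val(s[:k]) for k = 1..14, string s = RED RED RED BLUE BLUE BLUE RED BLUE BLUE BLUE BLUE BLUE RED RED.
step 1: add RED to get R; options L={ none } R={ 0 } = -1
step 2: add RED to get RR; options L={ none } R={ -1 0 } = -2
step 3: add RED to get RRR; options L={ none } R={ -2 -1 0 } = -3
step 4: add BLUE to get RRRB; options L={ -3 } R={ -2 -1 0 } = -5/2
step 5: add BLUE to get RRRBB; options L={ -3 -5/2 } R={ -2 -1 0 } = -9/4
step 6: add BLUE to get RRRBBB; options L={ -3 -5/2 -9/4 } R={ -2 -1 0 } = -17/8
step 7: add RED to get RRRBBBR; options L={ -3 -5/2 -9/4 } R={ -17/8 -2 -1 0 } = -35/16
step 8: add BLUE to get RRRBBBRB; options L={ -3 -5/2 -9/4 -35/16 } R={ -17/8 -2 -1 0 } = -69/32
step 9: add BLUE to get RRRBBBRBB; options L={ -3 -5/2 -9/4 -35/16 -69/32 } R={ -17/8 -2 -1 0 } = -137/64
step 10: add BLUE to get RRRBBBRBBB; options L={ -3 -5/2 -9/4 -35/16 -69/32 -137/64 } R={ -17/8 -2 -1 0 } = -273/128
step 11: add BLUE to get RRRBBBRBBBB; options L={ -3 -5/2 -9/4 -35/16 -69/32 -137/64 -273/128 } R={ -17/8 -2 -1 0 } = -545/256
step 12: add BLUE to get RRRBBBRBBBBB; options L={ -3 -5/2 -9/4 -35/16 -69/32 -137/64 -273/128 -545/256 } R={ -17/8 -2 -1 0 } = -1089/512
step 13: add RED to get RRRBBBRBBBBBR; options L={ -3 -5/2 -9/4 -35/16 -69/32 -137/64 -273/128 -545/256 } R={ -1089/512 -17/8 -2 -1 0 } = -2179/1024
step 14: add RED to get RRRBBBRBBBBBRR; options L={ -3 -5/2 -9/4 -35/16 -69/32 -137/64 -273/128 -545/256 } R={ -2179/1024 -1089/512 -17/8 -2 -1 0 } = -4359/2048

-4359/2048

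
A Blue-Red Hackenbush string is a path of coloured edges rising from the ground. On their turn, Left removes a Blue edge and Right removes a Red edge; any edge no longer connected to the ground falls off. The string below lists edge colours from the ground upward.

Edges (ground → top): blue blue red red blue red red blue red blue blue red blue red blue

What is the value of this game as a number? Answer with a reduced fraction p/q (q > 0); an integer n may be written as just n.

Prefix values for blue blue red red blue red red blue red blue blue red blue red blue via {L|R} + simplicity:
edge 1 of 15 (blue): { 0 |  } => 1
edge 2 of 15 (blue): { 0,1 |  } => 2
edge 3 of 15 (red): { 0,1 | 2 } => 3/2
edge 4 of 15 (red): { 0,1 | 3/2,2 } => 5/4
edge 5 of 15 (blue): { 0,1,5/4 | 3/2,2 } => 11/8
edge 6 of 15 (red): { 0,1,5/4 | 11/8,3/2,2 } => 21/16
edge 7 of 15 (red): { 0,1,5/4 | 21/16,11/8,3/2,2 } => 41/32
edge 8 of 15 (blue): { 0,1,5/4,41/32 | 21/16,11/8,3/2,2 } => 83/64
edge 9 of 15 (red): { 0,1,5/4,41/32 | 83/64,21/16,11/8,3/2,2 } => 165/128
edge 10 of 15 (blue): { 0,1,5/4,41/32,165/128 | 83/64,21/16,11/8,3/2,2 } => 331/256
edge 11 of 15 (blue): { 0,1,5/4,41/32,165/128,331/256 | 83/64,21/16,11/8,3/2,2 } => 663/512
edge 12 of 15 (red): { 0,1,5/4,41/32,165/128,331/256 | 663/512,83/64,21/16,11/8,3/2,2 } => 1325/1024
edge 13 of 15 (blue): { 0,1,5/4,41/32,165/128,331/256,1325/1024 | 663/512,83/64,21/16,11/8,3/2,2 } => 2651/2048
edge 14 of 15 (red): { 0,1,5/4,41/32,165/128,331/256,1325/1024 | 2651/2048,663/512,83/64,21/16,11/8,3/2,2 } => 5301/4096
edge 15 of 15 (blue): { 0,1,5/4,41/32,165/128,331/256,1325/1024,5301/4096 | 2651/2048,663/512,83/64,21/16,11/8,3/2,2 } => 10603/8192

10603/8192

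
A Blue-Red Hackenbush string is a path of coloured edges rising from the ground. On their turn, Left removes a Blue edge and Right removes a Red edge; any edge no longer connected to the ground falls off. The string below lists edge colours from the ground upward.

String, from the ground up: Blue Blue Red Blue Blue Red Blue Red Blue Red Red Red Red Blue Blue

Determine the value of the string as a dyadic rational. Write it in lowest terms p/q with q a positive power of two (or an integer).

14983/8192

G(B) = { 0 |  } → 1
G(BB) = { 0, 1 |  } → 2
G(BBR) = { 0, 1 | 2 } → 3/2
G(BBRB) = { 0, 1, 3/2 | 2 } → 7/4
G(BBRBB) = { 0, 1, 3/2, 7/4 | 2 } → 15/8
G(BBRBBR) = { 0, 1, 3/2, 7/4 | 15/8, 2 } → 29/16
G(BBRBBRB) = { 0, 1, 3/2, 7/4, 29/16 | 15/8, 2 } → 59/32
G(BBRBBRBR) = { 0, 1, 3/2, 7/4, 29/16 | 59/32, 15/8, 2 } → 117/64
G(BBRBBRBRB) = { 0, 1, 3/2, 7/4, 29/16, 117/64 | 59/32, 15/8, 2 } → 235/128
G(BBRBBRBRBR) = { 0, 1, 3/2, 7/4, 29/16, 117/64 | 235/128, 59/32, 15/8, 2 } → 469/256
G(BBRBBRBRBRR) = { 0, 1, 3/2, 7/4, 29/16, 117/64 | 469/256, 235/128, 59/32, 15/8, 2 } → 937/512
G(BBRBBRBRBRRR) = { 0, 1, 3/2, 7/4, 29/16, 117/64 | 937/512, 469/256, 235/128, 59/32, 15/8, 2 } → 1873/1024
G(BBRBBRBRBRRRR) = { 0, 1, 3/2, 7/4, 29/16, 117/64 | 1873/1024, 937/512, 469/256, 235/128, 59/32, 15/8, 2 } → 3745/2048
G(BBRBBRBRBRRRRB) = { 0, 1, 3/2, 7/4, 29/16, 117/64, 3745/2048 | 1873/1024, 937/512, 469/256, 235/128, 59/32, 15/8, 2 } → 7491/4096
G(BBRBBRBRBRRRRBB) = { 0, 1, 3/2, 7/4, 29/16, 117/64, 3745/2048, 7491/4096 | 1873/1024, 937/512, 469/256, 235/128, 59/32, 15/8, 2 } → 14983/8192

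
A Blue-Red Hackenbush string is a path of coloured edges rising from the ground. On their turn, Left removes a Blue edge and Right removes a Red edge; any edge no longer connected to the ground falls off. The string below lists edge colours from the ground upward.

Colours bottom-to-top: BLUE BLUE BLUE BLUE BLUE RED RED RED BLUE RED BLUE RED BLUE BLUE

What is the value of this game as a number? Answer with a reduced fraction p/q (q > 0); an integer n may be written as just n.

1 of 14 · B · max L 0 · min R +∞ — 1
2 of 14 · BB · max L 1 · min R +∞ — 2
3 of 14 · BBB · max L 2 · min R +∞ — 3
4 of 14 · BBBB · max L 3 · min R +∞ — 4
5 of 14 · BBBBB · max L 4 · min R +∞ — 5
6 of 14 · BBBBBR · max L 4 · min R 5 — 9/2
7 of 14 · BBBBBRR · max L 4 · min R 9/2 — 17/4
8 of 14 · BBBBBRRR · max L 4 · min R 17/4 — 33/8
9 of 14 · BBBBBRRRB · max L 33/8 · min R 17/4 — 67/16
10 of 14 · BBBBBRRRBR · max L 33/8 · min R 67/16 — 133/32
11 of 14 · BBBBBRRRBRB · max L 133/32 · min R 67/16 — 267/64
12 of 14 · BBBBBRRRBRBR · max L 133/32 · min R 267/64 — 533/128
13 of 14 · BBBBBRRRBRBRB · max L 533/128 · min R 267/64 — 1067/256
14 of 14 · BBBBBRRRBRBRBB · max L 1067/256 · min R 267/64 — 2135/512

2135/512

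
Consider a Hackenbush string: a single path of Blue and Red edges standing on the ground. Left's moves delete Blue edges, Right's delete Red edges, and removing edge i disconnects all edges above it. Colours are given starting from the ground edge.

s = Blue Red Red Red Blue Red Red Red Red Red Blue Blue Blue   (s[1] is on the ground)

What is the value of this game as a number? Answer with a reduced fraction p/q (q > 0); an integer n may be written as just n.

527/4096

1 of 13 · B · max L 0 · min R +∞ = 1
2 of 13 · BR · max L 0 · min R 1 = 1/2
3 of 13 · BRR · max L 0 · min R 1/2 = 1/4
4 of 13 · BRRR · max L 0 · min R 1/4 = 1/8
5 of 13 · BRRRB · max L 1/8 · min R 1/4 = 3/16
6 of 13 · BRRRBR · max L 1/8 · min R 3/16 = 5/32
7 of 13 · BRRRBRR · max L 1/8 · min R 5/32 = 9/64
8 of 13 · BRRRBRRR · max L 1/8 · min R 9/64 = 17/128
9 of 13 · BRRRBRRRR · max L 1/8 · min R 17/128 = 33/256
10 of 13 · BRRRBRRRRR · max L 1/8 · min R 33/256 = 65/512
11 of 13 · BRRRBRRRRRB · max L 65/512 · min R 33/256 = 131/1024
12 of 13 · BRRRBRRRRRBB · max L 131/1024 · min R 33/256 = 263/2048
13 of 13 · BRRRBRRRRRBBB · max L 263/2048 · min R 33/256 = 527/4096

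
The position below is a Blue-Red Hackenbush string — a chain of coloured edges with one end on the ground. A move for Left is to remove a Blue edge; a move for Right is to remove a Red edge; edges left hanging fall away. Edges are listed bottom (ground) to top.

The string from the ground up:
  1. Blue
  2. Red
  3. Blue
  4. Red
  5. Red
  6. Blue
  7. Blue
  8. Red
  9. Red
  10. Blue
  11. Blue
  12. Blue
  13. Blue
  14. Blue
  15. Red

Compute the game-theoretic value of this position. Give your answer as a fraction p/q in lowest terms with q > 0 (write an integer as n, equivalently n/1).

9853/16384

step 1: add Blue to get B; options L={ 0 } R={ none } = 1
step 2: add Red to get BR; options L={ 0 } R={ 1 } = 1/2
step 3: add Blue to get BRB; options L={ 0 1/2 } R={ 1 } = 3/4
step 4: add Red to get BRBR; options L={ 0 1/2 } R={ 3/4 1 } = 5/8
step 5: add Red to get BRBRR; options L={ 0 1/2 } R={ 5/8 3/4 1 } = 9/16
step 6: add Blue to get BRBRRB; options L={ 0 1/2 9/16 } R={ 5/8 3/4 1 } = 19/32
step 7: add Blue to get BRBRRBB; options L={ 0 1/2 9/16 19/32 } R={ 5/8 3/4 1 } = 39/64
step 8: add Red to get BRBRRBBR; options L={ 0 1/2 9/16 19/32 } R={ 39/64 5/8 3/4 1 } = 77/128
step 9: add Red to get BRBRRBBRR; options L={ 0 1/2 9/16 19/32 } R={ 77/128 39/64 5/8 3/4 1 } = 153/256
step 10: add Blue to get BRBRRBBRRB; options L={ 0 1/2 9/16 19/32 153/256 } R={ 77/128 39/64 5/8 3/4 1 } = 307/512
step 11: add Blue to get BRBRRBBRRBB; options L={ 0 1/2 9/16 19/32 153/256 307/512 } R={ 77/128 39/64 5/8 3/4 1 } = 615/1024
step 12: add Blue to get BRBRRBBRRBBB; options L={ 0 1/2 9/16 19/32 153/256 307/512 615/1024 } R={ 77/128 39/64 5/8 3/4 1 } = 1231/2048
step 13: add Blue to get BRBRRBBRRBBBB; options L={ 0 1/2 9/16 19/32 153/256 307/512 615/1024 1231/2048 } R={ 77/128 39/64 5/8 3/4 1 } = 2463/4096
step 14: add Blue to get BRBRRBBRRBBBBB; options L={ 0 1/2 9/16 19/32 153/256 307/512 615/1024 1231/2048 2463/4096 } R={ 77/128 39/64 5/8 3/4 1 } = 4927/8192
step 15: add Red to get BRBRRBBRRBBBBBR; options L={ 0 1/2 9/16 19/32 153/256 307/512 615/1024 1231/2048 2463/4096 } R={ 4927/8192 77/128 39/64 5/8 3/4 1 } = 9853/16384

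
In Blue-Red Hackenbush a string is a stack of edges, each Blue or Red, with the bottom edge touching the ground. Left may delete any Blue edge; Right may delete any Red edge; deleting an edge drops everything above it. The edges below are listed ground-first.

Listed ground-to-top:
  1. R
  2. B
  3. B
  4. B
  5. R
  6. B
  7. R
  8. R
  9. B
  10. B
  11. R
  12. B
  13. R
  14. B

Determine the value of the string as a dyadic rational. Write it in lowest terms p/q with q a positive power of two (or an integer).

Build v(s[:k]) for k = 1..14, string s = R B B B R B R R B B R B R B.
v(R) = { — | 0 } — -1
v(RB) = { -1 | 0 } — -1/2
v(RBB) = { -1; -1/2 | 0 } — -1/4
v(RBBB) = { -1; -1/2; -1/4 | 0 } — -1/8
v(RBBBR) = { -1; -1/2; -1/4 | -1/8; 0 } — -3/16
v(RBBBRB) = { -1; -1/2; -1/4; -3/16 | -1/8; 0 } — -5/32
v(RBBBRBR) = { -1; -1/2; -1/4; -3/16 | -5/32; -1/8; 0 } — -11/64
v(RBBBRBRR) = { -1; -1/2; -1/4; -3/16 | -11/64; -5/32; -1/8; 0 } — -23/128
v(RBBBRBRRB) = { -1; -1/2; -1/4; -3/16; -23/128 | -11/64; -5/32; -1/8; 0 } — -45/256
v(RBBBRBRRBB) = { -1; -1/2; -1/4; -3/16; -23/128; -45/256 | -11/64; -5/32; -1/8; 0 } — -89/512
v(RBBBRBRRBBR) = { -1; -1/2; -1/4; -3/16; -23/128; -45/256 | -89/512; -11/64; -5/32; -1/8; 0 } — -179/1024
v(RBBBRBRRBBRB) = { -1; -1/2; -1/4; -3/16; -23/128; -45/256; -179/1024 | -89/512; -11/64; -5/32; -1/8; 0 } — -357/2048
v(RBBBRBRRBBRBR) = { -1; -1/2; -1/4; -3/16; -23/128; -45/256; -179/1024 | -357/2048; -89/512; -11/64; -5/32; -1/8; 0 } — -715/4096
v(RBBBRBRRBBRBRB) = { -1; -1/2; -1/4; -3/16; -23/128; -45/256; -179/1024; -715/4096 | -357/2048; -89/512; -11/64; -5/32; -1/8; 0 } — -1429/8192

-1429/8192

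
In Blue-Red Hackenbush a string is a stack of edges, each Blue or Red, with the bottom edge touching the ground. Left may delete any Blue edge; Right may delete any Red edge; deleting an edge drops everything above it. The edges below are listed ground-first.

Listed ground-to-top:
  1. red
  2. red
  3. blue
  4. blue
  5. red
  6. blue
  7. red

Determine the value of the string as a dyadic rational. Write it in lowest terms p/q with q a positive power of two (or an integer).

-43/32

1 of 7 · r · max L −∞ · min R 0 gives -1
2 of 7 · rr · max L −∞ · min R -1 gives -2
3 of 7 · rrb · max L -2 · min R -1 gives -3/2
4 of 7 · rrbb · max L -3/2 · min R -1 gives -5/4
5 of 7 · rrbbr · max L -3/2 · min R -5/4 gives -11/8
6 of 7 · rrbbrb · max L -11/8 · min R -5/4 gives -21/16
7 of 7 · rrbbrbr · max L -11/8 · min R -21/16 gives -43/32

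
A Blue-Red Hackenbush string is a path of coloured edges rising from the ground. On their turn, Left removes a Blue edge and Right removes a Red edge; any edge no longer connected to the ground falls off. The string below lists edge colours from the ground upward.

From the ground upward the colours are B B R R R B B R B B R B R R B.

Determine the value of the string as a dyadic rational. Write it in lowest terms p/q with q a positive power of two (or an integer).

9939/8192

Recurse on prefixes of the 15-edge string B B R R R B B R B B R B R R B:
G(B) = { 0 | ∅ } ⇒ 1
G(BB) = { 0,1 | ∅ } ⇒ 2
G(BBR) = { 0,1 | 2 } ⇒ 3/2
G(BBRR) = { 0,1 | 3/2,2 } ⇒ 5/4
G(BBRRR) = { 0,1 | 5/4,3/2,2 } ⇒ 9/8
G(BBRRRB) = { 0,1,9/8 | 5/4,3/2,2 } ⇒ 19/16
G(BBRRRBB) = { 0,1,9/8,19/16 | 5/4,3/2,2 } ⇒ 39/32
G(BBRRRBBR) = { 0,1,9/8,19/16 | 39/32,5/4,3/2,2 } ⇒ 77/64
G(BBRRRBBRB) = { 0,1,9/8,19/16,77/64 | 39/32,5/4,3/2,2 } ⇒ 155/128
G(BBRRRBBRBB) = { 0,1,9/8,19/16,77/64,155/128 | 39/32,5/4,3/2,2 } ⇒ 311/256
G(BBRRRBBRBBR) = { 0,1,9/8,19/16,77/64,155/128 | 311/256,39/32,5/4,3/2,2 } ⇒ 621/512
G(BBRRRBBRBBRB) = { 0,1,9/8,19/16,77/64,155/128,621/512 | 311/256,39/32,5/4,3/2,2 } ⇒ 1243/1024
G(BBRRRBBRBBRBR) = { 0,1,9/8,19/16,77/64,155/128,621/512 | 1243/1024,311/256,39/32,5/4,3/2,2 } ⇒ 2485/2048
G(BBRRRBBRBBRBRR) = { 0,1,9/8,19/16,77/64,155/128,621/512 | 2485/2048,1243/1024,311/256,39/32,5/4,3/2,2 } ⇒ 4969/4096
G(BBRRRBBRBBRBRRB) = { 0,1,9/8,19/16,77/64,155/128,621/512,4969/4096 | 2485/2048,1243/1024,311/256,39/32,5/4,3/2,2 } ⇒ 9939/8192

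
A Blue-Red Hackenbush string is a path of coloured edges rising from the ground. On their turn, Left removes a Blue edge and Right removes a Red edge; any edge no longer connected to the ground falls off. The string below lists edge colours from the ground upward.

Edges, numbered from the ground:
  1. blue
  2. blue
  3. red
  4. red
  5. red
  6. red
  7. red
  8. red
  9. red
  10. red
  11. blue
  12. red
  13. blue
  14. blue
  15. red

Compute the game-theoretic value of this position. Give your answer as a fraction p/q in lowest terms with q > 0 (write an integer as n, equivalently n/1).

Prefix values for blue blue red red red red red red red red blue red blue blue red via {L|R} + simplicity:
edge 1 of 15 (blue): { 0 | — } gives 1
edge 2 of 15 (blue): { 0 1 | — } gives 2
edge 3 of 15 (red): { 0 1 | 2 } gives 3/2
edge 4 of 15 (red): { 0 1 | 3/2 2 } gives 5/4
edge 5 of 15 (red): { 0 1 | 5/4 3/2 2 } gives 9/8
edge 6 of 15 (red): { 0 1 | 9/8 5/4 3/2 2 } gives 17/16
edge 7 of 15 (red): { 0 1 | 17/16 9/8 5/4 3/2 2 } gives 33/32
edge 8 of 15 (red): { 0 1 | 33/32 17/16 9/8 5/4 3/2 2 } gives 65/64
edge 9 of 15 (red): { 0 1 | 65/64 33/32 17/16 9/8 5/4 3/2 2 } gives 129/128
edge 10 of 15 (red): { 0 1 | 129/128 65/64 33/32 17/16 9/8 5/4 3/2 2 } gives 257/256
edge 11 of 15 (blue): { 0 1 257/256 | 129/128 65/64 33/32 17/16 9/8 5/4 3/2 2 } gives 515/512
edge 12 of 15 (red): { 0 1 257/256 | 515/512 129/128 65/64 33/32 17/16 9/8 5/4 3/2 2 } gives 1029/1024
edge 13 of 15 (blue): { 0 1 257/256 1029/1024 | 515/512 129/128 65/64 33/32 17/16 9/8 5/4 3/2 2 } gives 2059/2048
edge 14 of 15 (blue): { 0 1 257/256 1029/1024 2059/2048 | 515/512 129/128 65/64 33/32 17/16 9/8 5/4 3/2 2 } gives 4119/4096
edge 15 of 15 (red): { 0 1 257/256 1029/1024 2059/2048 | 4119/4096 515/512 129/128 65/64 33/32 17/16 9/8 5/4 3/2 2 } gives 8237/8192

8237/8192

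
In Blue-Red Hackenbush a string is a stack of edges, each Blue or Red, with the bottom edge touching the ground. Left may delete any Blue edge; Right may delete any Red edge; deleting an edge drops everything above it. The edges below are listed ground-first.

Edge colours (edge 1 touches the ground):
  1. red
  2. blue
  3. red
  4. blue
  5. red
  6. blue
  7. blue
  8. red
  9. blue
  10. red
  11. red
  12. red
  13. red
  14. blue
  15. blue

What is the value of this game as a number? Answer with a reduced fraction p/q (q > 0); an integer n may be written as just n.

edge 1 of 15 (red): {  | 0 } = -1
edge 2 of 15 (blue): { -1 | 0 } = -1/2
edge 3 of 15 (red): { -1 | -1/2,0 } = -3/4
edge 4 of 15 (blue): { -1,-3/4 | -1/2,0 } = -5/8
edge 5 of 15 (red): { -1,-3/4 | -5/8,-1/2,0 } = -11/16
edge 6 of 15 (blue): { -1,-3/4,-11/16 | -5/8,-1/2,0 } = -21/32
edge 7 of 15 (blue): { -1,-3/4,-11/16,-21/32 | -5/8,-1/2,0 } = -41/64
edge 8 of 15 (red): { -1,-3/4,-11/16,-21/32 | -41/64,-5/8,-1/2,0 } = -83/128
edge 9 of 15 (blue): { -1,-3/4,-11/16,-21/32,-83/128 | -41/64,-5/8,-1/2,0 } = -165/256
edge 10 of 15 (red): { -1,-3/4,-11/16,-21/32,-83/128 | -165/256,-41/64,-5/8,-1/2,0 } = -331/512
edge 11 of 15 (red): { -1,-3/4,-11/16,-21/32,-83/128 | -331/512,-165/256,-41/64,-5/8,-1/2,0 } = -663/1024
edge 12 of 15 (red): { -1,-3/4,-11/16,-21/32,-83/128 | -663/1024,-331/512,-165/256,-41/64,-5/8,-1/2,0 } = -1327/2048
edge 13 of 15 (red): { -1,-3/4,-11/16,-21/32,-83/128 | -1327/2048,-663/1024,-331/512,-165/256,-41/64,-5/8,-1/2,0 } = -2655/4096
edge 14 of 15 (blue): { -1,-3/4,-11/16,-21/32,-83/128,-2655/4096 | -1327/2048,-663/1024,-331/512,-165/256,-41/64,-5/8,-1/2,0 } = -5309/8192
edge 15 of 15 (blue): { -1,-3/4,-11/16,-21/32,-83/128,-2655/4096,-5309/8192 | -1327/2048,-663/1024,-331/512,-165/256,-41/64,-5/8,-1/2,0 } = -10617/16384

-10617/16384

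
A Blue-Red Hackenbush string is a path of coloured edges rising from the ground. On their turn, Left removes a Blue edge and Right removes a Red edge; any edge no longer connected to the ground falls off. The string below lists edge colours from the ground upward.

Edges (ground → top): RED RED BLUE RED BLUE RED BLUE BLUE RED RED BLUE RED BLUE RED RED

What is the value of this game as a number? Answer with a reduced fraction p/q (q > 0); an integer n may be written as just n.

-13527/8192

step 1: add RED to get R; options L={ ∅ } R={ 0 } gives -1
step 2: add RED to get RR; options L={ ∅ } R={ -1; 0 } gives -2
step 3: add BLUE to get RRB; options L={ -2 } R={ -1; 0 } gives -3/2
step 4: add RED to get RRBR; options L={ -2 } R={ -3/2; -1; 0 } gives -7/4
step 5: add BLUE to get RRBRB; options L={ -2; -7/4 } R={ -3/2; -1; 0 } gives -13/8
step 6: add RED to get RRBRBR; options L={ -2; -7/4 } R={ -13/8; -3/2; -1; 0 } gives -27/16
step 7: add BLUE to get RRBRBRB; options L={ -2; -7/4; -27/16 } R={ -13/8; -3/2; -1; 0 } gives -53/32
step 8: add BLUE to get RRBRBRBB; options L={ -2; -7/4; -27/16; -53/32 } R={ -13/8; -3/2; -1; 0 } gives -105/64
step 9: add RED to get RRBRBRBBR; options L={ -2; -7/4; -27/16; -53/32 } R={ -105/64; -13/8; -3/2; -1; 0 } gives -211/128
step 10: add RED to get RRBRBRBBRR; options L={ -2; -7/4; -27/16; -53/32 } R={ -211/128; -105/64; -13/8; -3/2; -1; 0 } gives -423/256
step 11: add BLUE to get RRBRBRBBRRB; options L={ -2; -7/4; -27/16; -53/32; -423/256 } R={ -211/128; -105/64; -13/8; -3/2; -1; 0 } gives -845/512
step 12: add RED to get RRBRBRBBRRBR; options L={ -2; -7/4; -27/16; -53/32; -423/256 } R={ -845/512; -211/128; -105/64; -13/8; -3/2; -1; 0 } gives -1691/1024
step 13: add BLUE to get RRBRBRBBRRBRB; options L={ -2; -7/4; -27/16; -53/32; -423/256; -1691/1024 } R={ -845/512; -211/128; -105/64; -13/8; -3/2; -1; 0 } gives -3381/2048
step 14: add RED to get RRBRBRBBRRBRBR; options L={ -2; -7/4; -27/16; -53/32; -423/256; -1691/1024 } R={ -3381/2048; -845/512; -211/128; -105/64; -13/8; -3/2; -1; 0 } gives -6763/4096
step 15: add RED to get RRBRBRBBRRBRBRR; options L={ -2; -7/4; -27/16; -53/32; -423/256; -1691/1024 } R={ -6763/4096; -3381/2048; -845/512; -211/128; -105/64; -13/8; -3/2; -1; 0 } gives -13527/8192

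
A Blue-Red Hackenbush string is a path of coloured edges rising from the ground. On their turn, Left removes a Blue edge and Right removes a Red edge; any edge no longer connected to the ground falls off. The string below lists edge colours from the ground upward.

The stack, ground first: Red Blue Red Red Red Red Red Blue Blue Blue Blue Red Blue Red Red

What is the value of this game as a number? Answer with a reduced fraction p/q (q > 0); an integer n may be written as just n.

-15895/16384

Prefix values for Red Blue Red Red Red Red Red Blue Blue Blue Blue Red Blue Red Red via {L|R} + simplicity:
G(R) = {  | 0 } => -1
G(RB) = { -1 | 0 } => -1/2
G(RBR) = { -1 | -1/2; 0 } => -3/4
G(RBRR) = { -1 | -3/4; -1/2; 0 } => -7/8
G(RBRRR) = { -1 | -7/8; -3/4; -1/2; 0 } => -15/16
G(RBRRRR) = { -1 | -15/16; -7/8; -3/4; -1/2; 0 } => -31/32
G(RBRRRRR) = { -1 | -31/32; -15/16; -7/8; -3/4; -1/2; 0 } => -63/64
G(RBRRRRRB) = { -1; -63/64 | -31/32; -15/16; -7/8; -3/4; -1/2; 0 } => -125/128
G(RBRRRRRBB) = { -1; -63/64; -125/128 | -31/32; -15/16; -7/8; -3/4; -1/2; 0 } => -249/256
G(RBRRRRRBBB) = { -1; -63/64; -125/128; -249/256 | -31/32; -15/16; -7/8; -3/4; -1/2; 0 } => -497/512
G(RBRRRRRBBBB) = { -1; -63/64; -125/128; -249/256; -497/512 | -31/32; -15/16; -7/8; -3/4; -1/2; 0 } => -993/1024
G(RBRRRRRBBBBR) = { -1; -63/64; -125/128; -249/256; -497/512 | -993/1024; -31/32; -15/16; -7/8; -3/4; -1/2; 0 } => -1987/2048
G(RBRRRRRBBBBRB) = { -1; -63/64; -125/128; -249/256; -497/512; -1987/2048 | -993/1024; -31/32; -15/16; -7/8; -3/4; -1/2; 0 } => -3973/4096
G(RBRRRRRBBBBRBR) = { -1; -63/64; -125/128; -249/256; -497/512; -1987/2048 | -3973/4096; -993/1024; -31/32; -15/16; -7/8; -3/4; -1/2; 0 } => -7947/8192
G(RBRRRRRBBBBRBRR) = { -1; -63/64; -125/128; -249/256; -497/512; -1987/2048 | -7947/8192; -3973/4096; -993/1024; -31/32; -15/16; -7/8; -3/4; -1/2; 0 } => -15895/16384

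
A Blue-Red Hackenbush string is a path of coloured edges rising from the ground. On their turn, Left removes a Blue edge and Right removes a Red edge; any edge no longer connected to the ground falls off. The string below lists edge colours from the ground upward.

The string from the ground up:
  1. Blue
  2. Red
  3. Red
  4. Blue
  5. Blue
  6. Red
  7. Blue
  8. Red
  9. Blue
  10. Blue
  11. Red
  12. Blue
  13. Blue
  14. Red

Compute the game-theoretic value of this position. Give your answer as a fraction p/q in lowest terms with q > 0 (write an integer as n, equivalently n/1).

Recurse on prefixes of the 14-edge string Blue Red Red Blue Blue Red Blue Red Blue Blue Red Blue Blue Red:
edge 1 of 14 (Blue): { 0 |  } so 1
edge 2 of 14 (Red): { 0 | 1 } so 1/2
edge 3 of 14 (Red): { 0 | 1/2 1 } so 1/4
edge 4 of 14 (Blue): { 0 1/4 | 1/2 1 } so 3/8
edge 5 of 14 (Blue): { 0 1/4 3/8 | 1/2 1 } so 7/16
edge 6 of 14 (Red): { 0 1/4 3/8 | 7/16 1/2 1 } so 13/32
edge 7 of 14 (Blue): { 0 1/4 3/8 13/32 | 7/16 1/2 1 } so 27/64
edge 8 of 14 (Red): { 0 1/4 3/8 13/32 | 27/64 7/16 1/2 1 } so 53/128
edge 9 of 14 (Blue): { 0 1/4 3/8 13/32 53/128 | 27/64 7/16 1/2 1 } so 107/256
edge 10 of 14 (Blue): { 0 1/4 3/8 13/32 53/128 107/256 | 27/64 7/16 1/2 1 } so 215/512
edge 11 of 14 (Red): { 0 1/4 3/8 13/32 53/128 107/256 | 215/512 27/64 7/16 1/2 1 } so 429/1024
edge 12 of 14 (Blue): { 0 1/4 3/8 13/32 53/128 107/256 429/1024 | 215/512 27/64 7/16 1/2 1 } so 859/2048
edge 13 of 14 (Blue): { 0 1/4 3/8 13/32 53/128 107/256 429/1024 859/2048 | 215/512 27/64 7/16 1/2 1 } so 1719/4096
edge 14 of 14 (Red): { 0 1/4 3/8 13/32 53/128 107/256 429/1024 859/2048 | 1719/4096 215/512 27/64 7/16 1/2 1 } so 3437/8192

3437/8192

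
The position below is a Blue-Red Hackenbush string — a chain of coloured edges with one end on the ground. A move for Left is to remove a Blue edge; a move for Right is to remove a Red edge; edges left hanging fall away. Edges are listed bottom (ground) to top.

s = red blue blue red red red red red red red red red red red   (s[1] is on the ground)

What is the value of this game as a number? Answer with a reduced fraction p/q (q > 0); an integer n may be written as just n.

-4095/8192

Build g(s[:k]) for k = 1..14, string s = red blue blue red red red red red red red red red red red.
edge 1 of 14 (red): { · | 0 } — -1
edge 2 of 14 (blue): { -1 | 0 } — -1/2
edge 3 of 14 (blue): { -1, -1/2 | 0 } — -1/4
edge 4 of 14 (red): { -1, -1/2 | -1/4, 0 } — -3/8
edge 5 of 14 (red): { -1, -1/2 | -3/8, -1/4, 0 } — -7/16
edge 6 of 14 (red): { -1, -1/2 | -7/16, -3/8, -1/4, 0 } — -15/32
edge 7 of 14 (red): { -1, -1/2 | -15/32, -7/16, -3/8, -1/4, 0 } — -31/64
edge 8 of 14 (red): { -1, -1/2 | -31/64, -15/32, -7/16, -3/8, -1/4, 0 } — -63/128
edge 9 of 14 (red): { -1, -1/2 | -63/128, -31/64, -15/32, -7/16, -3/8, -1/4, 0 } — -127/256
edge 10 of 14 (red): { -1, -1/2 | -127/256, -63/128, -31/64, -15/32, -7/16, -3/8, -1/4, 0 } — -255/512
edge 11 of 14 (red): { -1, -1/2 | -255/512, -127/256, -63/128, -31/64, -15/32, -7/16, -3/8, -1/4, 0 } — -511/1024
edge 12 of 14 (red): { -1, -1/2 | -511/1024, -255/512, -127/256, -63/128, -31/64, -15/32, -7/16, -3/8, -1/4, 0 } — -1023/2048
edge 13 of 14 (red): { -1, -1/2 | -1023/2048, -511/1024, -255/512, -127/256, -63/128, -31/64, -15/32, -7/16, -3/8, -1/4, 0 } — -2047/4096
edge 14 of 14 (red): { -1, -1/2 | -2047/4096, -1023/2048, -511/1024, -255/512, -127/256, -63/128, -31/64, -15/32, -7/16, -3/8, -1/4, 0 } — -4095/8192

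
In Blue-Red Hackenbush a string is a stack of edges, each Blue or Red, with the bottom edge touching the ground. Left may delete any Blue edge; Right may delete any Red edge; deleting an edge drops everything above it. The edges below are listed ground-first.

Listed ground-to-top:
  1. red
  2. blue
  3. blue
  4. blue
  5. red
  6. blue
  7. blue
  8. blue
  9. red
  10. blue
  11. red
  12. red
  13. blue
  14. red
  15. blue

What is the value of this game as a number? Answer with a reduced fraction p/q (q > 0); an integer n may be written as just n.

Recurse on prefixes of the 15-edge string red blue blue blue red blue blue blue red blue red red blue red blue:
step 1: add red to get r; options L={  } R={ 0 } = -1
step 2: add blue to get rb; options L={ -1 } R={ 0 } = -1/2
step 3: add blue to get rbb; options L={ -1; -1/2 } R={ 0 } = -1/4
step 4: add blue to get rbbb; options L={ -1; -1/2; -1/4 } R={ 0 } = -1/8
step 5: add red to get rbbbr; options L={ -1; -1/2; -1/4 } R={ -1/8; 0 } = -3/16
step 6: add blue to get rbbbrb; options L={ -1; -1/2; -1/4; -3/16 } R={ -1/8; 0 } = -5/32
step 7: add blue to get rbbbrbb; options L={ -1; -1/2; -1/4; -3/16; -5/32 } R={ -1/8; 0 } = -9/64
step 8: add blue to get rbbbrbbb; options L={ -1; -1/2; -1/4; -3/16; -5/32; -9/64 } R={ -1/8; 0 } = -17/128
step 9: add red to get rbbbrbbbr; options L={ -1; -1/2; -1/4; -3/16; -5/32; -9/64 } R={ -17/128; -1/8; 0 } = -35/256
step 10: add blue to get rbbbrbbbrb; options L={ -1; -1/2; -1/4; -3/16; -5/32; -9/64; -35/256 } R={ -17/128; -1/8; 0 } = -69/512
step 11: add red to get rbbbrbbbrbr; options L={ -1; -1/2; -1/4; -3/16; -5/32; -9/64; -35/256 } R={ -69/512; -17/128; -1/8; 0 } = -139/1024
step 12: add red to get rbbbrbbbrbrr; options L={ -1; -1/2; -1/4; -3/16; -5/32; -9/64; -35/256 } R={ -139/1024; -69/512; -17/128; -1/8; 0 } = -279/2048
step 13: add blue to get rbbbrbbbrbrrb; options L={ -1; -1/2; -1/4; -3/16; -5/32; -9/64; -35/256; -279/2048 } R={ -139/1024; -69/512; -17/128; -1/8; 0 } = -557/4096
step 14: add red to get rbbbrbbbrbrrbr; options L={ -1; -1/2; -1/4; -3/16; -5/32; -9/64; -35/256; -279/2048 } R={ -557/4096; -139/1024; -69/512; -17/128; -1/8; 0 } = -1115/8192
step 15: add blue to get rbbbrbbbrbrrbrb; options L={ -1; -1/2; -1/4; -3/16; -5/32; -9/64; -35/256; -279/2048; -1115/8192 } R={ -557/4096; -139/1024; -69/512; -17/128; -1/8; 0 } = -2229/16384

-2229/16384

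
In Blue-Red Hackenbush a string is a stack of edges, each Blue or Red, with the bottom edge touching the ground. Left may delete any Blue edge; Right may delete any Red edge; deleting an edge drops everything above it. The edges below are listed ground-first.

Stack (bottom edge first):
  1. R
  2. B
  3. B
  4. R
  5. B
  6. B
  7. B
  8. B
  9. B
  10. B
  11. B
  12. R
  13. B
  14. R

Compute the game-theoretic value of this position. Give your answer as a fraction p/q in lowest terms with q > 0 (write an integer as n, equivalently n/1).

-2059/8192

Prefix values for R B B R B B B B B B B R B R via {L|R} + simplicity:
edge 1 of 14 (R): {  | 0 } = -1
edge 2 of 14 (B): { -1 | 0 } = -1/2
edge 3 of 14 (B): { -1, -1/2 | 0 } = -1/4
edge 4 of 14 (R): { -1, -1/2 | -1/4, 0 } = -3/8
edge 5 of 14 (B): { -1, -1/2, -3/8 | -1/4, 0 } = -5/16
edge 6 of 14 (B): { -1, -1/2, -3/8, -5/16 | -1/4, 0 } = -9/32
edge 7 of 14 (B): { -1, -1/2, -3/8, -5/16, -9/32 | -1/4, 0 } = -17/64
edge 8 of 14 (B): { -1, -1/2, -3/8, -5/16, -9/32, -17/64 | -1/4, 0 } = -33/128
edge 9 of 14 (B): { -1, -1/2, -3/8, -5/16, -9/32, -17/64, -33/128 | -1/4, 0 } = -65/256
edge 10 of 14 (B): { -1, -1/2, -3/8, -5/16, -9/32, -17/64, -33/128, -65/256 | -1/4, 0 } = -129/512
edge 11 of 14 (B): { -1, -1/2, -3/8, -5/16, -9/32, -17/64, -33/128, -65/256, -129/512 | -1/4, 0 } = -257/1024
edge 12 of 14 (R): { -1, -1/2, -3/8, -5/16, -9/32, -17/64, -33/128, -65/256, -129/512 | -257/1024, -1/4, 0 } = -515/2048
edge 13 of 14 (B): { -1, -1/2, -3/8, -5/16, -9/32, -17/64, -33/128, -65/256, -129/512, -515/2048 | -257/1024, -1/4, 0 } = -1029/4096
edge 14 of 14 (R): { -1, -1/2, -3/8, -5/16, -9/32, -17/64, -33/128, -65/256, -129/512, -515/2048 | -1029/4096, -257/1024, -1/4, 0 } = -2059/8192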